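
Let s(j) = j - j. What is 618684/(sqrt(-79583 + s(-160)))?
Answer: -618684*I*sqrt(79583)/79583 ≈ -2193.1*I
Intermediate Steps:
s(j) = 0
618684/(sqrt(-79583 + s(-160))) = 618684/(sqrt(-79583 + 0)) = 618684/(sqrt(-79583)) = 618684/((I*sqrt(79583))) = 618684*(-I*sqrt(79583)/79583) = -618684*I*sqrt(79583)/79583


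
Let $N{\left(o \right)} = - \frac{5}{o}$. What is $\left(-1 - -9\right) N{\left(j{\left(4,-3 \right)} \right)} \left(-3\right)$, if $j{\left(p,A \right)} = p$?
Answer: $30$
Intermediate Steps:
$\left(-1 - -9\right) N{\left(j{\left(4,-3 \right)} \right)} \left(-3\right) = \left(-1 - -9\right) \left(- \frac{5}{4}\right) \left(-3\right) = \left(-1 + 9\right) \left(\left(-5\right) \frac{1}{4}\right) \left(-3\right) = 8 \left(- \frac{5}{4}\right) \left(-3\right) = \left(-10\right) \left(-3\right) = 30$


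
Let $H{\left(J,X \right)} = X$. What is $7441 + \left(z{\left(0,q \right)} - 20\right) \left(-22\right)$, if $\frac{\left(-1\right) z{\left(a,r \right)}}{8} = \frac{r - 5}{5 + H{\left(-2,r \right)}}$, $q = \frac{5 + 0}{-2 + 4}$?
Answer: $\frac{23467}{3} \approx 7822.3$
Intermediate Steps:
$q = \frac{5}{2} \approx 2.5$
$z{\left(a,r \right)} = - \frac{8 \left(-5 + r\right)}{5 + r}$ ($z{\left(a,r \right)} = - 8 \frac{r - 5}{5 + r} = - 8 \frac{-5 + r}{5 + r} = - \frac{8 \left(-5 + r\right)}{5 + r}$)
$7441 + \left(z{\left(0,q \right)} - 20\right) \left(-22\right) = 7441 + \left(\frac{8 \left(5 - \frac{5}{2}\right)}{5 + \frac{5}{2}} - 20\right) \left(-22\right) = 7441 + \left(\frac{8 \left(5 - \frac{5}{2}\right)}{\frac{15}{2}} - 20\right) \left(-22\right) = 7441 + \left(8 \cdot \frac{2}{15} \cdot \frac{5}{2} - 20\right) \left(-22\right) = 7441 + \left(\frac{8}{3} - 20\right) \left(-22\right) = 7441 - - \frac{1144}{3} = 7441 + \frac{1144}{3} = \frac{23467}{3}$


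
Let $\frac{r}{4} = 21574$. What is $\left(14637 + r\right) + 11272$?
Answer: $112205$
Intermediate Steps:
$r = 86296$ ($r = 4 \cdot 21574 = 86296$)
$\left(14637 + r\right) + 11272 = \left(14637 + 86296\right) + 11272 = 100933 + 11272 = 112205$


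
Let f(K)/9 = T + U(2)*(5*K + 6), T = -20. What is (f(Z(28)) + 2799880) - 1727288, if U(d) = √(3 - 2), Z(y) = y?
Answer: 1073726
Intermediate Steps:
U(d) = 1 (U(d) = √1 = 1)
f(K) = -126 + 45*K (f(K) = 9*(-20 + 1*(5*K + 6)) = 9*(-20 + 1*(6 + 5*K)) = 9*(-20 + (6 + 5*K)) = 9*(-14 + 5*K) = -126 + 45*K)
(f(Z(28)) + 2799880) - 1727288 = ((-126 + 45*28) + 2799880) - 1727288 = ((-126 + 1260) + 2799880) - 1727288 = (1134 + 2799880) - 1727288 = 2801014 - 1727288 = 1073726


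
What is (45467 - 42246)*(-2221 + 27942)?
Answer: 82847341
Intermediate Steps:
(45467 - 42246)*(-2221 + 27942) = 3221*25721 = 82847341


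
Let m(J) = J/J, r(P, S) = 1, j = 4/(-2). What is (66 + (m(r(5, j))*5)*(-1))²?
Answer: 3721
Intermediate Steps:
j = -2 (j = 4*(-½) = -2)
m(J) = 1
(66 + (m(r(5, j))*5)*(-1))² = (66 + (1*5)*(-1))² = (66 + 5*(-1))² = (66 - 5)² = 61² = 3721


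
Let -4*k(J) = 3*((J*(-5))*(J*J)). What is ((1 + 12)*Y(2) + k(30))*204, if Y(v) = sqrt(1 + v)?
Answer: 20655000 + 2652*sqrt(3) ≈ 2.0660e+7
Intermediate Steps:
k(J) = 15*J**3/4 (k(J) = -3*(J*(-5))*(J*J)/4 = -3*(-5*J)*J**2/4 = -3*(-5*J**3)/4 = -(-15)*J**3/4 = 15*J**3/4)
((1 + 12)*Y(2) + k(30))*204 = ((1 + 12)*sqrt(1 + 2) + (15/4)*30**3)*204 = (13*sqrt(3) + (15/4)*27000)*204 = (13*sqrt(3) + 101250)*204 = (101250 + 13*sqrt(3))*204 = 20655000 + 2652*sqrt(3)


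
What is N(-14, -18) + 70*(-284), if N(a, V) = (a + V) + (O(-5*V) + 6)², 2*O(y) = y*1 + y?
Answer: -10696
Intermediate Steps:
O(y) = y (O(y) = (y*1 + y)/2 = (y + y)/2 = (2*y)/2 = y)
N(a, V) = V + a + (6 - 5*V)² (N(a, V) = (a + V) + (-5*V + 6)² = (V + a) + (6 - 5*V)² = V + a + (6 - 5*V)²)
N(-14, -18) + 70*(-284) = (-18 - 14 + (-6 + 5*(-18))²) + 70*(-284) = (-18 - 14 + (-6 - 90)²) - 19880 = (-18 - 14 + (-96)²) - 19880 = (-18 - 14 + 9216) - 19880 = 9184 - 19880 = -10696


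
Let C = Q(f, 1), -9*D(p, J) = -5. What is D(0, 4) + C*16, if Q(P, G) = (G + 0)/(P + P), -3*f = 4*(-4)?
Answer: 37/18 ≈ 2.0556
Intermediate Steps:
f = 16/3 (f = -4*(-4)/3 = -1/3*(-16) = 16/3 ≈ 5.3333)
D(p, J) = 5/9 (D(p, J) = -1/9*(-5) = 5/9)
Q(P, G) = G/(2*P) (Q(P, G) = G/((2*P)) = G*(1/(2*P)) = G/(2*P))
C = 3/32 (C = (1/2)*1/(16/3) = (1/2)*1*(3/16) = 3/32 ≈ 0.093750)
D(0, 4) + C*16 = 5/9 + (3/32)*16 = 5/9 + 3/2 = 37/18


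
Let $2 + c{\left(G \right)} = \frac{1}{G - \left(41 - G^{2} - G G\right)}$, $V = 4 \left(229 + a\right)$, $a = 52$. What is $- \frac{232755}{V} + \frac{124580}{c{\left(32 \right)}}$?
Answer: $- \frac{286465871015}{4582548} \approx -62512.0$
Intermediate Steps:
$V = 1124$ ($V = 4 \left(229 + 52\right) = 4 \cdot 281 = 1124$)
$c{\left(G \right)} = -2 + \frac{1}{-41 + G + 2 G^{2}}$ ($c{\left(G \right)} = -2 + \frac{1}{G - \left(41 - G^{2} - G G\right)} = -2 + \frac{1}{G + \left(\left(G^{2} + G^{2}\right) - 41\right)} = -2 + \frac{1}{G + \left(2 G^{2} - 41\right)} = -2 + \frac{1}{G + \left(-41 + 2 G^{2}\right)} = -2 + \frac{1}{-41 + G + 2 G^{2}}$)
$- \frac{232755}{V} + \frac{124580}{c{\left(32 \right)}} = - \frac{232755}{1124} + \frac{124580}{\frac{1}{-41 + 32 + 2 \cdot 32^{2}} \left(83 - 4 \cdot 32^{2} - 64\right)} = \left(-232755\right) \frac{1}{1124} + \frac{124580}{\frac{1}{-41 + 32 + 2 \cdot 1024} \left(83 - 4096 - 64\right)} = - \frac{232755}{1124} + \frac{124580}{\frac{1}{-41 + 32 + 2048} \left(83 - 4096 - 64\right)} = - \frac{232755}{1124} + \frac{124580}{\frac{1}{2039} \left(-4077\right)} = - \frac{232755}{1124} + \frac{124580}{- \frac{4077}{2039}} = - \frac{232755}{1124} + 124580 \left(- \frac{2039}{4077}\right) = - \frac{232755}{1124} - \frac{254018620}{4077} = - \frac{286465871015}{4582548}$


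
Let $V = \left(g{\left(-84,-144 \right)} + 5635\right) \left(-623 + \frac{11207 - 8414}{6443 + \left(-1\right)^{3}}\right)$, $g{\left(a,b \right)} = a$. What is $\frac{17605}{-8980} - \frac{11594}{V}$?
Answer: $- \frac{78252793403475}{39983792538508} \approx -1.9571$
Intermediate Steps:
$V = - \frac{22262690723}{6442}$ ($V = \left(-84 + 5635\right) \left(-623 + \frac{11207 - 8414}{6443 + \left(-1\right)^{3}}\right) = 5551 \left(-623 + \frac{2793}{6443 - 1}\right) = 5551 \left(-623 + \frac{2793}{6442}\right) = 5551 \left(- \frac{4010573}{6442}\right) = - \frac{22262690723}{6442} \approx -3.4559 \cdot 10^{6}$)
$\frac{17605}{-8980} - \frac{11594}{V} = \frac{17605}{-8980} - \frac{11594}{- \frac{22262690723}{6442}} = 17605 \left(- \frac{1}{8980}\right) - - \frac{74688548}{22262690723} = - \frac{3521}{1796} + \frac{74688548}{22262690723} = - \frac{78252793403475}{39983792538508}$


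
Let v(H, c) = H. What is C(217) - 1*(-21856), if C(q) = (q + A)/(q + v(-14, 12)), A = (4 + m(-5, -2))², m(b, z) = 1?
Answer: 4437010/203 ≈ 21857.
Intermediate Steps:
A = 25 (A = (4 + 1)² = 5² = 25)
C(q) = (25 + q)/(-14 + q) (C(q) = (q + 25)/(q - 14) = (25 + q)/(-14 + q))
C(217) - 1*(-21856) = (25 + 217)/(-14 + 217) - 1*(-21856) = 242/203 + 21856 = 4437010/203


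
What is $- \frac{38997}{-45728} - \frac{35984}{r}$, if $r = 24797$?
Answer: $- \frac{678467743}{1133917216} \approx -0.59834$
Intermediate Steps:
$- \frac{38997}{-45728} - \frac{35984}{r} = - \frac{38997}{-45728} - \frac{35984}{24797} = \left(-38997\right) \left(- \frac{1}{45728}\right) - \frac{35984}{24797} = \frac{38997}{45728} - \frac{35984}{24797} = - \frac{678467743}{1133917216}$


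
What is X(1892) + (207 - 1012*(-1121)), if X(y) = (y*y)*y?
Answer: 6773858947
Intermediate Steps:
X(y) = y³ (X(y) = y²*y = y³)
X(1892) + (207 - 1012*(-1121)) = 1892³ + (207 - 1012*(-1121)) = 6772724288 + (207 + 1134452) = 6772724288 + 1134659 = 6773858947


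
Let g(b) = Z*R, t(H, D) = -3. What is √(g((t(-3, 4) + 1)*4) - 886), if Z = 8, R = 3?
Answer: I*√862 ≈ 29.36*I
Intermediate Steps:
g(b) = 24 (g(b) = 8*3 = 24)
√(g((t(-3, 4) + 1)*4) - 886) = √(24 - 886) = √(-862) = I*√862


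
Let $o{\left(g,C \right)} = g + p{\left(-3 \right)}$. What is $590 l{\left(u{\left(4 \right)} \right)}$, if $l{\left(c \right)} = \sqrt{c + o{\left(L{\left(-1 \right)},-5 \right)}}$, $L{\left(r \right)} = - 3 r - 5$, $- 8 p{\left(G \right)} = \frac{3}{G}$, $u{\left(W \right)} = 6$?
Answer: $\frac{295 \sqrt{66}}{2} \approx 1198.3$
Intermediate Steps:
$p{\left(G \right)} = - \frac{3}{8 G}$ ($p{\left(G \right)} = - \frac{3 \frac{1}{G}}{8} = - \frac{3}{8 G}$)
$L{\left(r \right)} = -5 - 3 r$
$o{\left(g,C \right)} = \frac{1}{8} + g$ ($o{\left(g,C \right)} = g - \frac{3}{8 \left(-3\right)} = g - - \frac{1}{8} = g + \frac{1}{8} = \frac{1}{8} + g$)
$l{\left(c \right)} = \sqrt{- \frac{15}{8} + c}$ ($l{\left(c \right)} = \sqrt{c + \left(\frac{1}{8} - 2\right)} = \sqrt{c - \frac{15}{8}} = \sqrt{- \frac{15}{8} + c}$)
$590 l{\left(u{\left(4 \right)} \right)} = 590 \frac{\sqrt{-30 + 16 \cdot 6}}{4} = 590 \frac{\sqrt{-30 + 96}}{4} = 590 \frac{\sqrt{66}}{4} = \frac{295 \sqrt{66}}{2}$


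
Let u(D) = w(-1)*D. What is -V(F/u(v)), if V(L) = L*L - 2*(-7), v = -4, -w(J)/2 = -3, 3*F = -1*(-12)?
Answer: -505/36 ≈ -14.028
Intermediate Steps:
F = 4 (F = (-1*(-12))/3 = (⅓)*12 = 4)
w(J) = 6 (w(J) = -2*(-3) = 6)
u(D) = 6*D
V(L) = 14 + L² (V(L) = L² + 14 = 14 + L²)
-V(F/u(v)) = -(14 + (4/((6*(-4))))²) = -(14 + (4/(-24))²) = -(14 + (4*(-1/24))²) = -(14 + (-⅙)²) = -(14 + 1/36) = -1*505/36 = -505/36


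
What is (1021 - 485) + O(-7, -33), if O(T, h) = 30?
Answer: 566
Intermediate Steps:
(1021 - 485) + O(-7, -33) = (1021 - 485) + 30 = 536 + 30 = 566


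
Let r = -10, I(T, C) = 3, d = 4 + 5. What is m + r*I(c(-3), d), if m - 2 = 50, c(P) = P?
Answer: 22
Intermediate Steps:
d = 9
m = 52 (m = 2 + 50 = 52)
m + r*I(c(-3), d) = 52 - 10*3 = 52 - 30 = 22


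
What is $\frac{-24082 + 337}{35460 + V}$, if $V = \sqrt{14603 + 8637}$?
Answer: $- \frac{42099885}{62869418} + \frac{4749 \sqrt{5810}}{125738836} \approx -0.66676$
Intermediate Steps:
$V = 2 \sqrt{5810}$ ($V = \sqrt{23240} = 2 \sqrt{5810} \approx 152.45$)
$\frac{-24082 + 337}{35460 + V} = \frac{-24082 + 337}{35460 + 2 \sqrt{5810}} = - \frac{23745}{35460 + 2 \sqrt{5810}}$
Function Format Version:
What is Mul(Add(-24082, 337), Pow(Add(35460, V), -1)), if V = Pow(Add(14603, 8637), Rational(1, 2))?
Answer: Add(Rational(-42099885, 62869418), Mul(Rational(4749, 125738836), Pow(5810, Rational(1, 2)))) ≈ -0.66676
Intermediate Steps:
V = Mul(2, Pow(5810, Rational(1, 2))) (V = Pow(23240, Rational(1, 2)) = Mul(2, Pow(5810, Rational(1, 2))) ≈ 152.45)
Mul(Add(-24082, 337), Pow(Add(35460, V), -1)) = Mul(Add(-24082, 337), Pow(Add(35460, Mul(2, Pow(5810, Rational(1, 2)))), -1)) = Mul(-23745, Pow(Add(35460, Mul(2, Pow(5810, Rational(1, 2)))), -1))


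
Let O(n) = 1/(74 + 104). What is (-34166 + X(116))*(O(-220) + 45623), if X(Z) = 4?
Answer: -138713007495/89 ≈ -1.5586e+9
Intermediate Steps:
O(n) = 1/178
(-34166 + X(116))*(O(-220) + 45623) = (-34166 + 4)*(1/178 + 45623) = -34162*8120895/178 = -138713007495/89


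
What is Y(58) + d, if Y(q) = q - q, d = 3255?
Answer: 3255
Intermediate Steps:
Y(q) = 0
Y(58) + d = 0 + 3255 = 3255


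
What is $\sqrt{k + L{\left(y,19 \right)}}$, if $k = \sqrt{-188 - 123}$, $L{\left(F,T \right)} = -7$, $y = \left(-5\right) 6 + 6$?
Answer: $\sqrt{-7 + i \sqrt{311}} \approx 2.4468 + 3.6037 i$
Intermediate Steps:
$y = -24$ ($y = -30 + 6 = -24$)
$k = i \sqrt{311}$ ($k = \sqrt{-311} = i \sqrt{311} \approx 17.635 i$)
$\sqrt{k + L{\left(y,19 \right)}} = \sqrt{i \sqrt{311} - 7} = \sqrt{-7 + i \sqrt{311}}$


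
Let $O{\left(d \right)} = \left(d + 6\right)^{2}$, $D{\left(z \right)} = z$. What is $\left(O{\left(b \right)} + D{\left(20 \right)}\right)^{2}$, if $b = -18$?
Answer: $26896$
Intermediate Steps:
$O{\left(d \right)} = \left(6 + d\right)^{2}$
$\left(O{\left(b \right)} + D{\left(20 \right)}\right)^{2} = \left(\left(6 - 18\right)^{2} + 20\right)^{2} = \left(\left(-12\right)^{2} + 20\right)^{2} = \left(144 + 20\right)^{2} = 164^{2} = 26896$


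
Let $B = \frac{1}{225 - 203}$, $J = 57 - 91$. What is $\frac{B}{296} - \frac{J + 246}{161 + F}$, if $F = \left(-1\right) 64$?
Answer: $- \frac{1380447}{631664} \approx -2.1854$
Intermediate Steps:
$J = -34$ ($J = 57 - 91 = -34$)
$B = \frac{1}{22} \approx 0.045455$
$F = -64$
$\frac{B}{296} - \frac{J + 246}{161 + F} = \frac{1}{22 \cdot 296} - \frac{-34 + 246}{161 - 64} = \frac{1}{22} \cdot \frac{1}{296} - \frac{212}{97} = \frac{1}{6512} - 212 \cdot \frac{1}{97} = \frac{1}{6512} - \frac{212}{97} = - \frac{1380447}{631664}$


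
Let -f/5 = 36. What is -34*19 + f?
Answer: -826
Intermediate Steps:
f = -180 (f = -5*36 = -180)
-34*19 + f = -34*19 - 180 = -646 - 180 = -826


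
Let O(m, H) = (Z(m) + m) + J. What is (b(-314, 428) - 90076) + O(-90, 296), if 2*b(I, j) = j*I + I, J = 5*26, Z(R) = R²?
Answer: -149289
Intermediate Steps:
J = 130
O(m, H) = 130 + m + m² (O(m, H) = (m² + m) + 130 = (m + m²) + 130 = 130 + m + m²)
b(I, j) = I/2 + I*j/2 (b(I, j) = (j*I + I)/2 = (I*j + I)/2 = (I + I*j)/2 = I/2 + I*j/2)
(b(-314, 428) - 90076) + O(-90, 296) = ((½)*(-314)*(1 + 428) - 90076) + (130 - 90 + (-90)²) = ((½)*(-314)*429 - 90076) + (130 - 90 + 8100) = (-67353 - 90076) + 8140 = -157429 + 8140 = -149289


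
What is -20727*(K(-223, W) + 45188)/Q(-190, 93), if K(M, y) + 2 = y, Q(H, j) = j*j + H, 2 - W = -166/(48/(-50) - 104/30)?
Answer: -1871668827/16918 ≈ -1.1063e+5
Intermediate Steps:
W = -71/2 (W = 2 - (-166)/(48/(-50) - 104/30) = 2 - (-166)/(48*(-1/50) - 104*1/30) = 2 - (-166)/(-24/25 - 52/15) = 2 - (-166)/(-332/75) = 2 - (-166)*(-75)/332 = 2 - 1*75/2 = 2 - 75/2 = -71/2 ≈ -35.500)
Q(H, j) = H + j**2 (Q(H, j) = j**2 + H = H + j**2)
K(M, y) = -2 + y
-20727*(K(-223, W) + 45188)/Q(-190, 93) = -20727*((-2 - 71/2) + 45188)/(-190 + 93**2) = -20727*(-75/2 + 45188)/(-190 + 8649) = -20727/(8459/(90301/2)) = -20727/(8459*(2/90301)) = -20727/16918/90301 = -20727*90301/16918 = -1871668827/16918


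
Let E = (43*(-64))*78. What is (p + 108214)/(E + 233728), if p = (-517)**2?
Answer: 375503/19072 ≈ 19.689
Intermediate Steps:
p = 267289
E = -214656 (E = -2752*78 = -214656)
(p + 108214)/(E + 233728) = (267289 + 108214)/(-214656 + 233728) = 375503/19072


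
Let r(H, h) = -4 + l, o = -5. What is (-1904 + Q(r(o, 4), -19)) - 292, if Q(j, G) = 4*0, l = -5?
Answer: -2196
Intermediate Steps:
r(H, h) = -9 (r(H, h) = -4 - 5 = -9)
Q(j, G) = 0
(-1904 + Q(r(o, 4), -19)) - 292 = (-1904 + 0) - 292 = -1904 - 292 = -2196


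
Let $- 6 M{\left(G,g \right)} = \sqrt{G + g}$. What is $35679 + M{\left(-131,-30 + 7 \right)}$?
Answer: $35679 - \frac{i \sqrt{154}}{6} \approx 35679.0 - 2.0683 i$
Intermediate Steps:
$M{\left(G,g \right)} = - \frac{\sqrt{G + g}}{6}$
$35679 + M{\left(-131,-30 + 7 \right)} = 35679 - \frac{\sqrt{-131 + \left(-30 + 7\right)}}{6} = 35679 - \frac{\sqrt{-131 - 23}}{6} = 35679 - \frac{\sqrt{-154}}{6} = 35679 - \frac{i \sqrt{154}}{6}$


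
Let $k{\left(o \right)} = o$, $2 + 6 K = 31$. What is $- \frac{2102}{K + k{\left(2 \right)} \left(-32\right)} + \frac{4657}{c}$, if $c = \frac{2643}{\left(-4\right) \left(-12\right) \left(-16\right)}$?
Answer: $- \frac{412116988}{312755} \approx -1317.7$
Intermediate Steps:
$K = \frac{29}{6}$ ($K = - \frac{1}{3} + \frac{1}{6} \cdot 31 = - \frac{1}{3} + \frac{31}{6} = \frac{29}{6} \approx 4.8333$)
$c = - \frac{881}{256}$ ($c = \frac{2643}{48 \left(-16\right)} = \frac{2643}{-768} = 2643 \left(- \frac{1}{768}\right) = - \frac{881}{256} \approx -3.4414$)
$- \frac{2102}{K + k{\left(2 \right)} \left(-32\right)} + \frac{4657}{c} = - \frac{2102}{\frac{29}{6} + 2 \left(-32\right)} + \frac{4657}{- \frac{881}{256}} = - \frac{2102}{\frac{29}{6} - 64} + 4657 \left(- \frac{256}{881}\right) = - \frac{2102}{- \frac{355}{6}} - \frac{1192192}{881} = \left(-2102\right) \left(- \frac{6}{355}\right) - \frac{1192192}{881} = \frac{12612}{355} - \frac{1192192}{881} = - \frac{412116988}{312755}$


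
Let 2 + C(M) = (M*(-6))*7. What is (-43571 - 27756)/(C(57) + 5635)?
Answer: -71327/3239 ≈ -22.021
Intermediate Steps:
C(M) = -2 - 42*M (C(M) = -2 + (M*(-6))*7 = -2 - 6*M*7 = -2 - 42*M)
(-43571 - 27756)/(C(57) + 5635) = (-43571 - 27756)/((-2 - 42*57) + 5635) = -71327/((-2 - 2394) + 5635) = -71327/(-2396 + 5635) = -71327/3239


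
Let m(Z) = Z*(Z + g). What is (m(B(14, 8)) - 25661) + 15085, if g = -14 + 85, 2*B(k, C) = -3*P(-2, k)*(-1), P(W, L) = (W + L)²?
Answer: 51416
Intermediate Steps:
P(W, L) = (L + W)²
B(k, C) = 3*(-2 + k)²/2 (B(k, C) = (-3*(k - 2)²*(-1))/2 = (-3*(-2 + k)²*(-1))/2 = (3*(-2 + k)²)/2 = 3*(-2 + k)²/2)
g = 71
m(Z) = Z*(71 + Z) (m(Z) = Z*(Z + 71) = Z*(71 + Z))
(m(B(14, 8)) - 25661) + 15085 = ((3*(-2 + 14)²/2)*(71 + 3*(-2 + 14)²/2) - 25661) + 15085 = (((3/2)*12²)*(71 + (3/2)*12²) - 25661) + 15085 = (((3/2)*144)*(71 + (3/2)*144) - 25661) + 15085 = (216*(71 + 216) - 25661) + 15085 = (216*287 - 25661) + 15085 = (61992 - 25661) + 15085 = 36331 + 15085 = 51416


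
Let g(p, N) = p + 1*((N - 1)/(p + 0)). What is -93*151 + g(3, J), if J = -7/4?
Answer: -168491/12 ≈ -14041.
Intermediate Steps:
J = -7/4 (J = -7*¼ = -7/4 ≈ -1.7500)
g(p, N) = p + (-1 + N)/p (g(p, N) = p + 1*((-1 + N)/p) = p + (-1 + N)/p)
-93*151 + g(3, J) = -93*151 + (-1 - 7/4 + 3²)/3 = -14043 + (-1 - 7/4 + 9)/3 = -14043 + (⅓)*(25/4) = -14043 + 25/12 = -168491/12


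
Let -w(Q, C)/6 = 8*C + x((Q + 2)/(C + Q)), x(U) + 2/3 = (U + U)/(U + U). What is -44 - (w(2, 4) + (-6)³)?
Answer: 366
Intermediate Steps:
x(U) = ⅓ (x(U) = -⅔ + (U + U)/(U + U) = -⅔ + (2*U)/((2*U)) = -⅔ + (2*U)*(1/(2*U)) = -⅔ + 1 = ⅓)
w(Q, C) = -2 - 48*C (w(Q, C) = -6*(8*C + ⅓) = -6*(⅓ + 8*C) = -2 - 48*C)
-44 - (w(2, 4) + (-6)³) = -44 - ((-2 - 48*4) + (-6)³) = -44 - ((-2 - 192) - 216) = -44 - (-194 - 216) = -44 - 1*(-410) = -44 + 410 = 366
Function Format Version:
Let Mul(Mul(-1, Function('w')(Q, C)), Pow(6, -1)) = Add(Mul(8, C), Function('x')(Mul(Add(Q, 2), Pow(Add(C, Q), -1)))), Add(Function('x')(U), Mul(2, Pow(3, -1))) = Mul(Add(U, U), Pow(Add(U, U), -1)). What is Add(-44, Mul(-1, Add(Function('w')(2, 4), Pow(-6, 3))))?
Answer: 366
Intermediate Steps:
Function('x')(U) = Rational(1, 3) (Function('x')(U) = Add(Rational(-2, 3), Mul(Add(U, U), Pow(Add(U, U), -1))) = Add(Rational(-2, 3), Mul(Mul(2, U), Pow(Mul(2, U), -1))) = Add(Rational(-2, 3), Mul(Mul(2, U), Mul(Rational(1, 2), Pow(U, -1)))) = Add(Rational(-2, 3), 1) = Rational(1, 3))
Function('w')(Q, C) = Add(-2, Mul(-48, C)) (Function('w')(Q, C) = Mul(-6, Add(Mul(8, C), Rational(1, 3))) = Mul(-6, Add(Rational(1, 3), Mul(8, C))) = Add(-2, Mul(-48, C)))
Add(-44, Mul(-1, Add(Function('w')(2, 4), Pow(-6, 3)))) = Add(-44, Mul(-1, Add(Add(-2, Mul(-48, 4)), Pow(-6, 3)))) = Add(-44, Mul(-1, Add(Add(-2, -192), -216))) = Add(-44, Mul(-1, Add(-194, -216))) = Add(-44, Mul(-1, -410)) = Add(-44, 410) = 366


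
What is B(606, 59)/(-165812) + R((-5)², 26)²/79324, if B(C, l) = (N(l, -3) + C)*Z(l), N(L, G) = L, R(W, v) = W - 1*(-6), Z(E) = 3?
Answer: 68372/822054443 ≈ 8.3172e-5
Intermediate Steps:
R(W, v) = 6 + W (R(W, v) = W + 6 = 6 + W)
B(C, l) = 3*C + 3*l (B(C, l) = (l + C)*3 = (C + l)*3 = 3*C + 3*l)
B(606, 59)/(-165812) + R((-5)², 26)²/79324 = (3*606 + 3*59)/(-165812) + (6 + (-5)²)²/79324 = (1818 + 177)*(-1/165812) + (6 + 25)²*(1/79324) = 1995*(-1/165812) + 31²*(1/79324) = -1995/165812 + 961*(1/79324) = -1995/165812 + 961/79324 = 68372/822054443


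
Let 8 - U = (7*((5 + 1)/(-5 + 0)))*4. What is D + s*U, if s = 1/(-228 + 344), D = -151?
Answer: -21843/145 ≈ -150.64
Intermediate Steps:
U = 208/5 (U = 8 - 7*((5 + 1)/(-5 + 0))*4 = 8 - 7*(6/(-5))*4 = 8 - 7*(6*(-⅕))*4 = 8 - 7*(-6/5)*4 = 8 - (-42)*4/5 = 8 - 1*(-168/5) = 8 + 168/5 = 208/5 ≈ 41.600)
s = 1/116 ≈ 0.0086207
D + s*U = -151 + (1/116)*(208/5) = -151 + 52/145 = -21843/145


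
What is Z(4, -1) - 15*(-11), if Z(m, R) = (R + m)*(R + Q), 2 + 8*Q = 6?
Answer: 327/2 ≈ 163.50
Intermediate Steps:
Q = 1/2 (Q = -1/4 + (1/8)*6 = -1/4 + 3/4 = 1/2 ≈ 0.50000)
Z(m, R) = (1/2 + R)*(R + m) (Z(m, R) = (R + m)*(R + 1/2) = (R + m)*(1/2 + R) = (1/2 + R)*(R + m))
Z(4, -1) - 15*(-11) = ((-1)**2 + (1/2)*(-1) + (1/2)*4 - 1*4) - 15*(-11) = (1 - 1/2 + 2 - 4) + 165 = -3/2 + 165 = 327/2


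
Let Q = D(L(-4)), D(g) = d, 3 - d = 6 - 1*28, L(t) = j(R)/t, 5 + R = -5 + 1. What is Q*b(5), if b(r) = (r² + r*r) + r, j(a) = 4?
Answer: 1375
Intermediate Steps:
R = -9 (R = -5 + (-5 + 1) = -5 - 4 = -9)
L(t) = 4/t
d = 25 (d = 3 - (6 - 1*28) = 3 - (6 - 28) = 3 - 1*(-22) = 3 + 22 = 25)
D(g) = 25
b(r) = r + 2*r² (b(r) = (r² + r²) + r = 2*r² + r = r + 2*r²)
Q = 25
Q*b(5) = 25*(5*(1 + 2*5)) = 25*(5*(1 + 10)) = 25*(5*11) = 25*55 = 1375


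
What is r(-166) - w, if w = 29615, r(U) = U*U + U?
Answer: -2225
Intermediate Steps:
r(U) = U + U² (r(U) = U² + U = U + U²)
r(-166) - w = -166*(1 - 166) - 1*29615 = -166*(-165) - 29615 = 27390 - 29615 = -2225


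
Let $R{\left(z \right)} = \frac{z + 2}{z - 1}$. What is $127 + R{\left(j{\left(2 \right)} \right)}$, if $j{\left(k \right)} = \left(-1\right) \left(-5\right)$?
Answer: $\frac{515}{4} \approx 128.75$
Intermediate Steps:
$j{\left(k \right)} = 5$
$R{\left(z \right)} = \frac{2 + z}{-1 + z}$
$127 + R{\left(j{\left(2 \right)} \right)} = 127 + \frac{2 + 5}{-1 + 5} = 127 + \frac{1}{4} \cdot 7 = 127 + \frac{7}{4} = \frac{515}{4}$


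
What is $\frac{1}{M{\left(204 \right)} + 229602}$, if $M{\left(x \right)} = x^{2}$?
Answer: $\frac{1}{271218} \approx 3.6871 \cdot 10^{-6}$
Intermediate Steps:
$\frac{1}{M{\left(204 \right)} + 229602} = \frac{1}{204^{2} + 229602} = \frac{1}{41616 + 229602} = \frac{1}{271218}$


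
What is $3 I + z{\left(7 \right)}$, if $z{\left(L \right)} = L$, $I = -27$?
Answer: $-74$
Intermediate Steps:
$3 I + z{\left(7 \right)} = 3 \left(-27\right) + 7 = -81 + 7 = -74$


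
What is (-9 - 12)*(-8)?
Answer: 168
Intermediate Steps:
(-9 - 12)*(-8) = -21*(-8) = 168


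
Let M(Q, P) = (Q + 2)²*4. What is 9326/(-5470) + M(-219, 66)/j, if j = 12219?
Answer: 458176463/33418965 ≈ 13.710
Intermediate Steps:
M(Q, P) = 4*(2 + Q)² (M(Q, P) = (2 + Q)²*4 = 4*(2 + Q)²)
9326/(-5470) + M(-219, 66)/j = 9326/(-5470) + (4*(2 - 219)²)/12219 = 9326*(-1/5470) + (4*(-217)²)*(1/12219) = -4663/2735 + (4*47089)*(1/12219) = -4663/2735 + 188356*(1/12219) = -4663/2735 + 188356/12219 = 458176463/33418965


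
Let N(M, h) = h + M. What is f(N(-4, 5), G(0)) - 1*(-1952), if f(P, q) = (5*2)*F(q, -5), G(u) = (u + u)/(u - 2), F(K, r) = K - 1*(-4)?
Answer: 1992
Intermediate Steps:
N(M, h) = M + h
F(K, r) = 4 + K (F(K, r) = K + 4 = 4 + K)
G(u) = 2*u/(-2 + u) (G(u) = (2*u)/(-2 + u) = 2*u/(-2 + u))
f(P, q) = 40 + 10*q (f(P, q) = (5*2)*(4 + q) = 10*(4 + q) = 40 + 10*q)
f(N(-4, 5), G(0)) - 1*(-1952) = (40 + 10*(2*0/(-2 + 0))) - 1*(-1952) = (40 + 10*(2*0/(-2))) + 1952 = (40 + 10*(2*0*(-1/2))) + 1952 = (40 + 10*0) + 1952 = (40 + 0) + 1952 = 40 + 1952 = 1992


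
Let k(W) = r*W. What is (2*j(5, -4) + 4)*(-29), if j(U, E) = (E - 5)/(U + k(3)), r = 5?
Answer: -899/10 ≈ -89.900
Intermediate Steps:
k(W) = 5*W
j(U, E) = (-5 + E)/(15 + U) (j(U, E) = (E - 5)/(U + 5*3) = (-5 + E)/(U + 15) = (-5 + E)/(15 + U))
(2*j(5, -4) + 4)*(-29) = (2*((-5 - 4)/(15 + 5)) + 4)*(-29) = (2*(-9/20) + 4)*(-29) = (-9/10 + 4)*(-29) = (31/10)*(-29) = -899/10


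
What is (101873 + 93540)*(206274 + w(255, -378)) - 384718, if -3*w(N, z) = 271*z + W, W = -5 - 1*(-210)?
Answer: 140902366561/3 ≈ 4.6967e+10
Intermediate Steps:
W = 205 (W = -5 + 210 = 205)
w(N, z) = -205/3 - 271*z/3 (w(N, z) = -(271*z + 205)/3 = -(205 + 271*z)/3 = -205/3 - 271*z/3)
(101873 + 93540)*(206274 + w(255, -378)) - 384718 = (101873 + 93540)*(206274 + (-205/3 - 271/3*(-378))) - 384718 = 195413*(206274 + (-205/3 + 34146)) - 384718 = 195413*(206274 + 102233/3) - 384718 = 195413*(721055/3) - 384718 = 140903520715/3 - 384718 = 140902366561/3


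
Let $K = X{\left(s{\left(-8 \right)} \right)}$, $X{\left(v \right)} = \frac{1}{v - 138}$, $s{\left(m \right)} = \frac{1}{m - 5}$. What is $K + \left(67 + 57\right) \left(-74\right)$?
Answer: $- \frac{16470933}{1795} \approx -9176.0$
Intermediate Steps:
$s{\left(m \right)} = \frac{1}{-5 + m}$
$X{\left(v \right)} = \frac{1}{-138 + v}$
$K = - \frac{13}{1795}$ ($K = \frac{1}{-138 + \frac{1}{-5 - 8}} = \frac{1}{-138 + \frac{1}{-13}} = \frac{1}{-138 - \frac{1}{13}} = \frac{1}{- \frac{1795}{13}} = - \frac{13}{1795} \approx -0.0072423$)
$K + \left(67 + 57\right) \left(-74\right) = - \frac{13}{1795} + \left(67 + 57\right) \left(-74\right) = - \frac{13}{1795} + 124 \left(-74\right) = - \frac{13}{1795} - 9176 = - \frac{16470933}{1795}$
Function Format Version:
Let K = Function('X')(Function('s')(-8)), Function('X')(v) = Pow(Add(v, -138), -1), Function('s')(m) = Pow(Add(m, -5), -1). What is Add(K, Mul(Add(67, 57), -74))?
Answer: Rational(-16470933, 1795) ≈ -9176.0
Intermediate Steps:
Function('s')(m) = Pow(Add(-5, m), -1)
Function('X')(v) = Pow(Add(-138, v), -1)
K = Rational(-13, 1795) (K = Pow(Add(-138, Pow(Add(-5, -8), -1)), -1) = Pow(Add(-138, Pow(-13, -1)), -1) = Pow(Add(-138, Rational(-1, 13)), -1) = Pow(Rational(-1795, 13), -1) = Rational(-13, 1795) ≈ -0.0072423)
Add(K, Mul(Add(67, 57), -74)) = Add(Rational(-13, 1795), Mul(Add(67, 57), -74)) = Add(Rational(-13, 1795), Mul(124, -74)) = Add(Rational(-13, 1795), -9176) = Rational(-16470933, 1795)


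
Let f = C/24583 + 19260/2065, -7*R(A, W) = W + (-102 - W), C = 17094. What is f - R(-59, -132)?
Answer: -46186956/10152779 ≈ -4.5492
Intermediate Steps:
R(A, W) = 102/7 (R(A, W) = -(W + (-102 - W))/7 = -⅐*(-102) = 102/7)
f = 101753538/10152779 (f = 17094/24583 + 19260/2065 = 17094*(1/24583) + 19260*(1/2065) = 17094/24583 + 3852/413 = 101753538/10152779 ≈ 10.022)
f - R(-59, -132) = 101753538/10152779 - 1*102/7 = 101753538/10152779 - 102/7 = -46186956/10152779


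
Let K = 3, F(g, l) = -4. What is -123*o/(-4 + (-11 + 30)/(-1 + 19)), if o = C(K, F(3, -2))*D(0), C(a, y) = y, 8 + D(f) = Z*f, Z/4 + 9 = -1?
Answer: 70848/53 ≈ 1336.8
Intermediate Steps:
Z = -40 (Z = -36 + 4*(-1) = -36 - 4 = -40)
D(f) = -8 - 40*f
o = 32 (o = -4*(-8 - 40*0) = -4*(-8 + 0) = -4*(-8) = 32)
-123*o/(-4 + (-11 + 30)/(-1 + 19)) = -3936/(-4 + (-11 + 30)/(-1 + 19)) = -3936/(-4 + 19/18) = -3936/(-53/18) = -3936*(-18)/53 = -123*(-576/53) = 70848/53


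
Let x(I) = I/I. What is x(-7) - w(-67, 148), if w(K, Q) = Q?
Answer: -147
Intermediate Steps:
x(I) = 1
x(-7) - w(-67, 148) = 1 - 1*148 = 1 - 148 = -147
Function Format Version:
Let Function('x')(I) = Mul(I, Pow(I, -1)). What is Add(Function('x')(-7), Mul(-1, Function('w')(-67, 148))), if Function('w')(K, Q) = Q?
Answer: -147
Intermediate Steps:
Function('x')(I) = 1
Add(Function('x')(-7), Mul(-1, Function('w')(-67, 148))) = Add(1, Mul(-1, 148)) = Add(1, -148) = -147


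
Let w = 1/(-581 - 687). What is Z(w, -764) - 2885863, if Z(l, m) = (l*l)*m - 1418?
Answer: -1160559921827/401956 ≈ -2.8873e+6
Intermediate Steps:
w = -1/1268 (w = 1/(-1268) = -1/1268 ≈ -0.00078864)
Z(l, m) = -1418 + m*l² (Z(l, m) = l²*m - 1418 = m*l² - 1418 = -1418 + m*l²)
Z(w, -764) - 2885863 = (-1418 - 764*(-1/1268)²) - 2885863 = (-1418 - 764*1/1607824) - 2885863 = (-1418 - 191/401956) - 2885863 = -569973799/401956 - 2885863 = -1160559921827/401956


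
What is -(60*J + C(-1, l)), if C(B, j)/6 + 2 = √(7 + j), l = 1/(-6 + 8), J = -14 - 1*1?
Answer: 912 - 3*√30 ≈ 895.57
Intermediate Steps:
J = -15 (J = -14 - 1 = -15)
l = ½ (l = 1/2 = ½ ≈ 0.50000)
C(B, j) = -12 + 6*√(7 + j)
-(60*J + C(-1, l)) = -(60*(-15) + (-12 + 6*√(7 + ½))) = -(-900 + (-12 + 6*√(15/2))) = -(-900 + (-12 + 6*(√30/2))) = -(-900 + (-12 + 3*√30)) = -(-912 + 3*√30) = 912 - 3*√30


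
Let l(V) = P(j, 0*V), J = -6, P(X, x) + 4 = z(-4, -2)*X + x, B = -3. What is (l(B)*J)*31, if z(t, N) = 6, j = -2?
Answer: 2976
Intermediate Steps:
P(X, x) = -4 + x + 6*X (P(X, x) = -4 + (6*X + x) = -4 + (x + 6*X) = -4 + x + 6*X)
l(V) = -16 (l(V) = -4 + 0*V + 6*(-2) = -4 + 0 - 12 = -16)
(l(B)*J)*31 = -16*(-6)*31 = 96*31 = 2976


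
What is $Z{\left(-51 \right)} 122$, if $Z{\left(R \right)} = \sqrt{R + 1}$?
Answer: $610 i \sqrt{2} \approx 862.67 i$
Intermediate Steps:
$Z{\left(R \right)} = \sqrt{1 + R}$
$Z{\left(-51 \right)} 122 = \sqrt{1 - 51} \cdot 122 = \sqrt{-50} \cdot 122 = 5 i \sqrt{2} \cdot 122 = 610 i \sqrt{2}$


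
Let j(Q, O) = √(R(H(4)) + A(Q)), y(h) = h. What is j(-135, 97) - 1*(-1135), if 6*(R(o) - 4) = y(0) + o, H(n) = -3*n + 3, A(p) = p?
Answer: 1135 + I*√530/2 ≈ 1135.0 + 11.511*I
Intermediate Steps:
H(n) = 3 - 3*n
R(o) = 4 + o/6 (R(o) = 4 + (0 + o)/6 = 4 + o/6)
j(Q, O) = √(5/2 + Q) (j(Q, O) = √((4 + (3 - 3*4)/6) + Q) = √((4 + (3 - 12)/6) + Q) = √((4 + (⅙)*(-9)) + Q) = √((4 - 3/2) + Q) = √(5/2 + Q))
j(-135, 97) - 1*(-1135) = √(10 + 4*(-135))/2 - 1*(-1135) = √(10 - 540)/2 + 1135 = √(-530)/2 + 1135 = (I*√530)/2 + 1135 = I*√530/2 + 1135 = 1135 + I*√530/2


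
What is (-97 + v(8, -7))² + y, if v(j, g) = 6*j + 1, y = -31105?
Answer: -28801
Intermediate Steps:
v(j, g) = 1 + 6*j
(-97 + v(8, -7))² + y = (-97 + (1 + 6*8))² - 31105 = (-97 + (1 + 48))² - 31105 = (-97 + 49)² - 31105 = (-48)² - 31105 = 2304 - 31105 = -28801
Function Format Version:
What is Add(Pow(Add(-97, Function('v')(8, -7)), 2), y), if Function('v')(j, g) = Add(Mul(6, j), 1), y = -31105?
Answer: -28801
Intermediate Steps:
Function('v')(j, g) = Add(1, Mul(6, j))
Add(Pow(Add(-97, Function('v')(8, -7)), 2), y) = Add(Pow(Add(-97, Add(1, Mul(6, 8))), 2), -31105) = Add(Pow(Add(-97, Add(1, 48)), 2), -31105) = Add(Pow(Add(-97, 49), 2), -31105) = Add(Pow(-48, 2), -31105) = Add(2304, -31105) = -28801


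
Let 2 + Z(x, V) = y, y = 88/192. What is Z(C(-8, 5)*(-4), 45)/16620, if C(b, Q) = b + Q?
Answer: -37/398880 ≈ -9.2760e-5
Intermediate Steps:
C(b, Q) = Q + b
y = 11/24 (y = 88*(1/192) = 11/24 ≈ 0.45833)
Z(x, V) = -37/24 (Z(x, V) = -2 + 11/24 = -37/24)
Z(C(-8, 5)*(-4), 45)/16620 = -37/24/16620 = -37/24*1/16620 = -37/398880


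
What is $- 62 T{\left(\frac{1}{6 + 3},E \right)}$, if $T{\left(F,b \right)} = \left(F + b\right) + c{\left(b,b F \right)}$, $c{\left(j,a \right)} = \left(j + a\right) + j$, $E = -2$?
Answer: $\frac{3410}{9} \approx 378.89$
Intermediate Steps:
$c{\left(j,a \right)} = a + 2 j$ ($c{\left(j,a \right)} = \left(a + j\right) + j = a + 2 j$)
$T{\left(F,b \right)} = F + 3 b + F b$ ($T{\left(F,b \right)} = \left(F + b\right) + \left(b F + 2 b\right) = \left(F + b\right) + \left(F b + 2 b\right) = \left(F + b\right) + \left(2 b + F b\right) = F + 3 b + F b$)
$- 62 T{\left(\frac{1}{6 + 3},E \right)} = - 62 \left(\frac{1}{6 + 3} + 3 \left(-2\right) + \frac{1}{6 + 3} \left(-2\right)\right) = - 62 \left(\frac{1}{9} - 6 + \frac{1}{9} \left(-2\right)\right) = - 62 \left(\frac{1}{9} - 6 - \frac{2}{9}\right) = \left(-62\right) \left(- \frac{55}{9}\right) = \frac{3410}{9}$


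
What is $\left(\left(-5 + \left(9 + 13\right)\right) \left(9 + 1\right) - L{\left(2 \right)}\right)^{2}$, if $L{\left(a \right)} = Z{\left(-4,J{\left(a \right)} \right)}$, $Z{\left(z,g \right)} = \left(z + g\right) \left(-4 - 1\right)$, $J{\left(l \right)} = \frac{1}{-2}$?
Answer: $\frac{87025}{4} \approx 21756.0$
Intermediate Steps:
$J{\left(l \right)} = - \frac{1}{2}$
$Z{\left(z,g \right)} = - 5 g - 5 z$ ($Z{\left(z,g \right)} = \left(g + z\right) \left(-5\right) = - 5 g - 5 z$)
$L{\left(a \right)} = \frac{45}{2}$ ($L{\left(a \right)} = \left(-5\right) \left(- \frac{1}{2}\right) - -20 = \frac{5}{2} + 20 = \frac{45}{2}$)
$\left(\left(-5 + \left(9 + 13\right)\right) \left(9 + 1\right) - L{\left(2 \right)}\right)^{2} = \left(\left(-5 + \left(9 + 13\right)\right) \left(9 + 1\right) - \frac{45}{2}\right)^{2} = \left(\left(-5 + 22\right) 10 - \frac{45}{2}\right)^{2} = \left(17 \cdot 10 - \frac{45}{2}\right)^{2} = \left(170 - \frac{45}{2}\right)^{2} = \left(\frac{295}{2}\right)^{2} = \frac{87025}{4}$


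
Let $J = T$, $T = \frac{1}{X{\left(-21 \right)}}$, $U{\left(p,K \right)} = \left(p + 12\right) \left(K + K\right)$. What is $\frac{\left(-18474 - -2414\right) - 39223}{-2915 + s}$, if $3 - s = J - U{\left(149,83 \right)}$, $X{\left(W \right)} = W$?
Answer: $- \frac{1160943}{500095} \approx -2.3214$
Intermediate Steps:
$U{\left(p,K \right)} = 2 K \left(12 + p\right)$ ($U{\left(p,K \right)} = \left(12 + p\right) 2 K = 2 K \left(12 + p\right)$)
$T = - \frac{1}{21}$ ($T = \frac{1}{-21} = - \frac{1}{21} \approx -0.047619$)
$J = - \frac{1}{21} \approx -0.047619$
$s = \frac{561310}{21}$ ($s = 3 - \left(- \frac{1}{21} - 2 \cdot 83 \left(12 + 149\right)\right) = 3 - \left(- \frac{1}{21} - 2 \cdot 83 \cdot 161\right) = 3 - \left(- \frac{1}{21} - 26726\right) = 3 - - \frac{561247}{21} = 3 + \frac{561247}{21} = \frac{561310}{21} \approx 26729.0$)
$\frac{\left(-18474 - -2414\right) - 39223}{-2915 + s} = \frac{\left(-18474 - -2414\right) - 39223}{-2915 + \frac{561310}{21}} = \frac{\left(-18474 + 2414\right) - 39223}{\frac{500095}{21}} = \left(-16060 - 39223\right) \frac{21}{500095} = \left(-55283\right) \frac{21}{500095} = - \frac{1160943}{500095}$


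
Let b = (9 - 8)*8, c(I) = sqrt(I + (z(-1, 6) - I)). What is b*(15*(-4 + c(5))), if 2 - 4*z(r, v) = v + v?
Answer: -480 + 60*I*sqrt(10) ≈ -480.0 + 189.74*I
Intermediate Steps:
z(r, v) = 1/2 - v/2 (z(r, v) = 1/2 - (v + v)/4 = 1/2 - v/2)
c(I) = I*sqrt(10)/2 (c(I) = sqrt(I + ((1/2 - 1/2*6) - I)) = sqrt(I + ((1/2 - 3) - I)) = sqrt(I + (-5/2 - I)) = sqrt(-5/2) = I*sqrt(10)/2)
b = 8 (b = 1*8 = 8)
b*(15*(-4 + c(5))) = 8*(15*(-4 + I*sqrt(10)/2)) = 8*(-60 + 15*I*sqrt(10)/2) = -480 + 60*I*sqrt(10)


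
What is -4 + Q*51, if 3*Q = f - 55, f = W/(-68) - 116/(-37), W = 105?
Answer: -134969/148 ≈ -911.95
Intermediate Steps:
f = 4003/2516 (f = 105/(-68) - 116/(-37) = 105*(-1/68) - 116*(-1/37) = -105/68 + 116/37 = 4003/2516 ≈ 1.5910)
Q = -134377/7548 (Q = (4003/2516 - 55)/3 = (1/3)*(-134377/2516) = -134377/7548 ≈ -17.803)
-4 + Q*51 = -4 - 134377/7548*51 = -4 - 134377/148 = -134969/148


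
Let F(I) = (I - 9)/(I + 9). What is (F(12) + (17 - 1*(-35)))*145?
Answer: 52925/7 ≈ 7560.7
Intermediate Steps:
F(I) = (-9 + I)/(9 + I)
(F(12) + (17 - 1*(-35)))*145 = ((-9 + 12)/(9 + 12) + (17 - 1*(-35)))*145 = (3/21 + (17 + 35))*145 = ((1/21)*3 + 52)*145 = (⅐ + 52)*145 = (365/7)*145 = 52925/7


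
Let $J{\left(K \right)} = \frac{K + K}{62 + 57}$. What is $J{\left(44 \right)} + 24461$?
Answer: $\frac{2910947}{119} \approx 24462.0$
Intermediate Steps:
$J{\left(K \right)} = \frac{2 K}{119}$
$J{\left(44 \right)} + 24461 = \frac{2}{119} \cdot 44 + 24461 = \frac{88}{119} + 24461 = \frac{2910947}{119}$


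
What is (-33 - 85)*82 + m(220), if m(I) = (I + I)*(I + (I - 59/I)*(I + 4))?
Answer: 21743892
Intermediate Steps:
m(I) = 2*I*(I + (4 + I)*(I - 59/I)) (m(I) = (2*I)*(I + (I - 59/I)*(4 + I)) = (2*I)*(I + (4 + I)*(I - 59/I)) = 2*I*(I + (4 + I)*(I - 59/I)))
(-33 - 85)*82 + m(220) = (-33 - 85)*82 + (-472 - 118*220 + 2*220³ + 10*220²) = -118*82 + (-472 - 25960 + 2*10648000 + 10*48400) = -9676 + (-472 - 25960 + 21296000 + 484000) = -9676 + 21753568 = 21743892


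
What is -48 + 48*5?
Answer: 192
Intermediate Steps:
-48 + 48*5 = -48 + 240 = 192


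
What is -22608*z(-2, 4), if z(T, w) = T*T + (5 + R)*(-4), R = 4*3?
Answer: 1446912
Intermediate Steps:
R = 12
z(T, w) = -68 + T² (z(T, w) = T*T + (5 + 12)*(-4) = T² + 17*(-4) = T² - 68 = -68 + T²)
-22608*z(-2, 4) = -22608*(-68 + (-2)²) = -22608*(-68 + 4) = -22608*(-64) = 1446912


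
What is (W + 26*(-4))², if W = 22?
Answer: 6724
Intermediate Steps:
(W + 26*(-4))² = (22 + 26*(-4))² = (22 - 104)² = (-82)² = 6724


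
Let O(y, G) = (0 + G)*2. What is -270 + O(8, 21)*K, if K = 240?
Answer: 9810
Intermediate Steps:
O(y, G) = 2*G (O(y, G) = G*2 = 2*G)
-270 + O(8, 21)*K = -270 + (2*21)*240 = -270 + 42*240 = -270 + 10080 = 9810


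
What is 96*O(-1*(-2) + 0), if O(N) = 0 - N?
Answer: -192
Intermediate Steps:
O(N) = -N
96*O(-1*(-2) + 0) = 96*(-(-1*(-2) + 0)) = 96*(-(2 + 0)) = 96*(-1*2) = 96*(-2) = -192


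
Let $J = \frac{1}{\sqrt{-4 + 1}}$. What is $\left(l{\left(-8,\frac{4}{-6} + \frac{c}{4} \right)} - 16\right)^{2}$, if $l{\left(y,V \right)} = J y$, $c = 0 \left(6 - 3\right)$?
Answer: $\frac{704}{3} - \frac{256 i \sqrt{3}}{3} \approx 234.67 - 147.8 i$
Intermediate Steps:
$c = 0$ ($c = 0 \cdot 3 = 0$)
$J = - \frac{i \sqrt{3}}{3}$ ($J = \frac{1}{\sqrt{-3}} = \frac{1}{i \sqrt{3}} = - \frac{i \sqrt{3}}{3} \approx - 0.57735 i$)
$l{\left(y,V \right)} = - \frac{i y \sqrt{3}}{3}$ ($l{\left(y,V \right)} = - \frac{i \sqrt{3}}{3} y = - \frac{i y \sqrt{3}}{3}$)
$\left(l{\left(-8,\frac{4}{-6} + \frac{c}{4} \right)} - 16\right)^{2} = \left(\left(- \frac{1}{3}\right) i \left(-8\right) \sqrt{3} - 16\right)^{2} = \left(\frac{8 i \sqrt{3}}{3} - 16\right)^{2} = \left(-16 + \frac{8 i \sqrt{3}}{3}\right)^{2}$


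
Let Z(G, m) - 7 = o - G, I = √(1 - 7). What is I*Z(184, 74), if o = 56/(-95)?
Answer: -16871*I*√6/95 ≈ -435.0*I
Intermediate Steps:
I = I*√6 (I = √(-6) = I*√6 ≈ 2.4495*I)
o = -56/95 (o = 56*(-1/95) = -56/95 ≈ -0.58947)
Z(G, m) = 609/95 - G (Z(G, m) = 7 + (-56/95 - G) = 609/95 - G)
I*Z(184, 74) = (I*√6)*(609/95 - 1*184) = (I*√6)*(609/95 - 184) = (I*√6)*(-16871/95) = -16871*I*√6/95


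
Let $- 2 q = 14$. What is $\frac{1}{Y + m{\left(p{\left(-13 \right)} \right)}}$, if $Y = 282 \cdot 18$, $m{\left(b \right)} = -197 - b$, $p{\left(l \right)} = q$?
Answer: $\frac{1}{4886} \approx 0.00020467$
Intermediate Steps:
$q = -7$ ($q = \left(- \frac{1}{2}\right) 14 = -7$)
$p{\left(l \right)} = -7$
$Y = 5076$
$\frac{1}{Y + m{\left(p{\left(-13 \right)} \right)}} = \frac{1}{5076 - 190} = \frac{1}{4886}$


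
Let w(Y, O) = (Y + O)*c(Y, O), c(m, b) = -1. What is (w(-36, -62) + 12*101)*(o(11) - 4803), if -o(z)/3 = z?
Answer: -6335160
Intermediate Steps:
o(z) = -3*z
w(Y, O) = -O - Y (w(Y, O) = (Y + O)*(-1) = (O + Y)*(-1) = -O - Y)
(w(-36, -62) + 12*101)*(o(11) - 4803) = ((-1*(-62) - 1*(-36)) + 12*101)*(-3*11 - 4803) = ((62 + 36) + 1212)*(-33 - 4803) = (98 + 1212)*(-4836) = 1310*(-4836) = -6335160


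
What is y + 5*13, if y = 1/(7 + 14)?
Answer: 1366/21 ≈ 65.048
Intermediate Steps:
y = 1/21 ≈ 0.047619
y + 5*13 = 1/21 + 5*13 = 1/21 + 65 = 1366/21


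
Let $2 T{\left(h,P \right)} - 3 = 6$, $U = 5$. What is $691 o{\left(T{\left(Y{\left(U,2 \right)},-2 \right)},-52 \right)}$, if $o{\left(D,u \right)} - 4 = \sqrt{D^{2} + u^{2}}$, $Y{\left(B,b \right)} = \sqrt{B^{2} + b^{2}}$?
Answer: $2764 + \frac{691 \sqrt{10897}}{2} \approx 38830.0$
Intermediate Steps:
$T{\left(h,P \right)} = \frac{9}{2}$ ($T{\left(h,P \right)} = \frac{3}{2} + \frac{1}{2} \cdot 6 = \frac{3}{2} + 3 = \frac{9}{2}$)
$o{\left(D,u \right)} = 4 + \sqrt{D^{2} + u^{2}}$
$691 o{\left(T{\left(Y{\left(U,2 \right)},-2 \right)},-52 \right)} = 691 \left(4 + \sqrt{\left(\frac{9}{2}\right)^{2} + \left(-52\right)^{2}}\right) = 691 \left(4 + \sqrt{\frac{81}{4} + 2704}\right) = 691 \left(4 + \sqrt{\frac{10897}{4}}\right) = 691 \left(4 + \frac{\sqrt{10897}}{2}\right) = 2764 + \frac{691 \sqrt{10897}}{2}$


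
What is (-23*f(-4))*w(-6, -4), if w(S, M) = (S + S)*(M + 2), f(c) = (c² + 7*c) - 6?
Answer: 9936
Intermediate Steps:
f(c) = -6 + c² + 7*c
w(S, M) = 2*S*(2 + M) (w(S, M) = (2*S)*(2 + M) = 2*S*(2 + M))
(-23*f(-4))*w(-6, -4) = (-23*(-6 + (-4)² + 7*(-4)))*(2*(-6)*(2 - 4)) = (-23*(-6 + 16 - 28))*(2*(-6)*(-2)) = -23*(-18)*24 = 414*24 = 9936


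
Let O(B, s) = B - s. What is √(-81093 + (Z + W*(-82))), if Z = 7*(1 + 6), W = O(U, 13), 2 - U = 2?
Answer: I*√79978 ≈ 282.8*I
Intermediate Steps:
U = 0 (U = 2 - 1*2 = 2 - 2 = 0)
W = -13 (W = 0 - 1*13 = 0 - 13 = -13)
Z = 49 (Z = 7*7 = 49)
√(-81093 + (Z + W*(-82))) = √(-81093 + (49 - 13*(-82))) = √(-81093 + (49 + 1066)) = √(-81093 + 1115) = √(-79978) = I*√79978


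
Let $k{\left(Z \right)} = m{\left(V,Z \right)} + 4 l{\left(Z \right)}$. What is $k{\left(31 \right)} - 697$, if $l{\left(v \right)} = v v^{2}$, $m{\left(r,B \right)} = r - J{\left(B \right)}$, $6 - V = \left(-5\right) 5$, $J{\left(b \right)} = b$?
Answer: $118467$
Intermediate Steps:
$V = 31$ ($V = 6 - \left(-5\right) 5 = 6 - -25 = 6 + 25 = 31$)
$m{\left(r,B \right)} = r - B$
$l{\left(v \right)} = v^{3}$
$k{\left(Z \right)} = 31 - Z + 4 Z^{3}$ ($k{\left(Z \right)} = \left(31 - Z\right) + 4 Z^{3} = 31 - Z + 4 Z^{3}$)
$k{\left(31 \right)} - 697 = \left(31 - 31 + 4 \cdot 31^{3}\right) - 697 = \left(31 - 31 + 4 \cdot 29791\right) - 697 = \left(31 - 31 + 119164\right) - 697 = 119164 - 697 = 118467$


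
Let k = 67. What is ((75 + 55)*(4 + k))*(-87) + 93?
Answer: -802917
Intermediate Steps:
((75 + 55)*(4 + k))*(-87) + 93 = ((75 + 55)*(4 + 67))*(-87) + 93 = (130*71)*(-87) + 93 = 9230*(-87) + 93 = -803010 + 93 = -802917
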